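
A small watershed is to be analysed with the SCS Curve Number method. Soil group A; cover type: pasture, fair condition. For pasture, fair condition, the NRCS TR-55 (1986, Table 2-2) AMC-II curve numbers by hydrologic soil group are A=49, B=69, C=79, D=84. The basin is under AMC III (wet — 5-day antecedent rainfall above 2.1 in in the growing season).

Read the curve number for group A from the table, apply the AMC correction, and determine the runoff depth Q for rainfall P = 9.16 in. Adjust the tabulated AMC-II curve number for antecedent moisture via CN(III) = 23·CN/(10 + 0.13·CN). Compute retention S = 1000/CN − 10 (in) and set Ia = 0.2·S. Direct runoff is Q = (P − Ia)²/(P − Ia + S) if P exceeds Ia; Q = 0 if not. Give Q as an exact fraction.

Q = 54094851889/10145338525 in ≈ 5.332 in

NRCS table: pasture, fair condition, soil group A → CN(II) = 49
CN(III) from CN(II)=49: (23·49)/(10 + 0.13·49) = 112700/1637 ≈ 68.845
Max retention: S = 1000/(112700/1637) − 10 = 5100/1127 in (≈ 4.525 in)
Initial abstraction Ia = S/5 = (5100/1127)/5 = 1020/1127 ≈ 0.905 in
P − Ia = 9.160 − 0.905 = 232583/28175 ≈ 8.255 in (> 0, runoff occurs)
Q: (232583/28175)² ÷ (360083/28175) = 54094851889/10145338525 in (≈ 5.332 in)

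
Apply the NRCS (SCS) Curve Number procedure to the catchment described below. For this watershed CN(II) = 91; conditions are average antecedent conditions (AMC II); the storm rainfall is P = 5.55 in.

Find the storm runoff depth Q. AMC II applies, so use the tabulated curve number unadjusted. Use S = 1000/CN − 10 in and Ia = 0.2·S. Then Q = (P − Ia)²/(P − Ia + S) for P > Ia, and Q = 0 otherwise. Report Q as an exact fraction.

Average conditions: CN = 91 (no AMC adjustment).
Max retention: S = 1000/91 − 10 = 90/91 in (≈ 0.989 in)
Ia = 0.2·(90/91) = 18/91 in ≈ 0.198 in
P − Ia = 5.550 − 0.198 = 9741/1820 ≈ 5.352 in (> 0, runoff occurs)
Runoff Q = (P−Ia)²/(P−Ia+S) = (5.352)²/(5.352+0.989) = 31629027/7001540 ≈ 4.517 in

Q = 31629027/7001540 in ≈ 4.517 in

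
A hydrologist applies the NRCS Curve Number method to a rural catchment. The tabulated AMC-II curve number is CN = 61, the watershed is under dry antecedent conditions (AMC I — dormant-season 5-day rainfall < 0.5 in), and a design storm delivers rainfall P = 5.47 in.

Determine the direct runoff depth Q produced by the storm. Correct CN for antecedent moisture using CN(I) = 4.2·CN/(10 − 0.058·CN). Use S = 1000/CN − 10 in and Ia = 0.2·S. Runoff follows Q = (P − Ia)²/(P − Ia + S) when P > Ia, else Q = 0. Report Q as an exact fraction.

Dry (AMC I): CN(I) = 4.2·61/(10 − 0.058·61) = (1281/5)/(3231/500) = 42700/1077 ≈ 39.647
Retention S: 1000/CN − 10 with CN=39.647 → S = 6500/427 ≈ 15.222 in
Ia = 0.2S: 0.2·15.222 = 3.044 in (exactly 1300/427)
P − Ia = 5.470 − 3.044 = 103569/42700 ≈ 2.426 in (> 0, runoff occurs)
Q = (103569/42700)²/((103569/42700) + 6500/427) = (10726537761/1823290000)/(753569/42700) = 10726537761/32177396300 in ≈ 0.333 in

Q = 10726537761/32177396300 in ≈ 0.333 in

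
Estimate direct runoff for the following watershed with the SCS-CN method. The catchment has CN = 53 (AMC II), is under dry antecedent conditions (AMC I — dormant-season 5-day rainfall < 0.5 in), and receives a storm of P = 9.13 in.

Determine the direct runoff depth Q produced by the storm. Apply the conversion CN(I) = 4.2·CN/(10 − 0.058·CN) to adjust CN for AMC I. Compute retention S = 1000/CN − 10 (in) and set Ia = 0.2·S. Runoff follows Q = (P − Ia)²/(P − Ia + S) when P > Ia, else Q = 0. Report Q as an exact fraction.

Q = 298300576561/322343609700 in ≈ 0.925 in

CN(I) from CN(II)=53: (4.2·53)/(10 − 0.058·53) = 111300/3463 ≈ 32.140
Max retention: S = 1000/(111300/3463) − 10 = 23500/1113 in (≈ 21.114 in)
Ia = 0.2·(23500/1113) = 4700/1113 in ≈ 4.223 in
Since P=9.130 > Ia=4.223: effective rainfall P−Ia = 546169/111300 in
Runoff Q = (P−Ia)²/(P−Ia+S) = (4.907)²/(4.907+21.114) = 298300576561/322343609700 ≈ 0.925 in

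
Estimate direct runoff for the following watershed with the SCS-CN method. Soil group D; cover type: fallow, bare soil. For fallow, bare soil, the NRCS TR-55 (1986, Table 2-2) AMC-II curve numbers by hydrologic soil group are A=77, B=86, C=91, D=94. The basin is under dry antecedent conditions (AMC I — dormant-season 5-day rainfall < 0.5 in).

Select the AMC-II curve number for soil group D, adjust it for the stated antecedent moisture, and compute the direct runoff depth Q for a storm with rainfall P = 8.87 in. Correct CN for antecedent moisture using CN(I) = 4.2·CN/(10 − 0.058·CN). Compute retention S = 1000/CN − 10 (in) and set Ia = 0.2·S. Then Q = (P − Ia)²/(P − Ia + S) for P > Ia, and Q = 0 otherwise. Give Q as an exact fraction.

Q = 79424203329/10916976700 in ≈ 7.275 in

NRCS table: fallow, bare soil, soil group D → CN(II) = 94
Adjust CN=94 to AMC I: 4.2·94/(10 − 0.058·94) → (1974/5) ÷ (1137/250) = 32900/379 ≈ 86.807
Max retention: S = 1000/(32900/379) − 10 = 500/329 in (≈ 1.520 in)
Ia = 0.2S: 0.2·1.520 = 0.304 in (exactly 100/329)
P − Ia = 8.870 − 0.304 = 281823/32900 ≈ 8.566 in (> 0, runoff occurs)
Runoff Q = (P−Ia)²/(P−Ia+S) = (8.566)²/(8.566+1.520) = 79424203329/10916976700 ≈ 7.275 in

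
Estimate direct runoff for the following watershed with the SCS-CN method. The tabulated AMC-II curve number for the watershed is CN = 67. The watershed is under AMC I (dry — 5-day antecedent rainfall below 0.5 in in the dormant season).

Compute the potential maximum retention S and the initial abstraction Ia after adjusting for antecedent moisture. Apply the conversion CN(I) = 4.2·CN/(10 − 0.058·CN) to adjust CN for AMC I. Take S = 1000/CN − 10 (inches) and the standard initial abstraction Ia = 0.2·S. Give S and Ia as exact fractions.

S = 5500/469 in ≈ 11.727 in; Ia = 1100/469 in ≈ 2.345 in

Dry (AMC I): CN(I) = 4.2·67/(10 − 0.058·67) = (1407/5)/(3057/500) = 46900/1019 ≈ 46.026
Retention S: 1000/CN − 10 with CN=46.026 → S = 5500/469 ≈ 11.727 in
Ia = 0.2·(5500/469) = 1100/469 in ≈ 2.345 in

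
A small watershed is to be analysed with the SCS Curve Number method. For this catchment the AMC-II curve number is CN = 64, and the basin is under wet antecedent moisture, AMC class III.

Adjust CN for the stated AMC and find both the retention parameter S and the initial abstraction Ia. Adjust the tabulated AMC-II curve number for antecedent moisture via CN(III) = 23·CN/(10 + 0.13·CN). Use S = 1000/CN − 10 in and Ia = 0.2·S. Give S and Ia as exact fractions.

CN(III) from CN(II)=64: (23·64)/(10 + 0.13·64) = 18400/229 ≈ 80.349
Retention S: 1000/CN − 10 with CN=80.349 → S = 225/92 ≈ 2.446 in
Ia = 0.2·(225/92) = 45/92 in ≈ 0.489 in

S = 225/92 in ≈ 2.446 in; Ia = 45/92 in ≈ 0.489 in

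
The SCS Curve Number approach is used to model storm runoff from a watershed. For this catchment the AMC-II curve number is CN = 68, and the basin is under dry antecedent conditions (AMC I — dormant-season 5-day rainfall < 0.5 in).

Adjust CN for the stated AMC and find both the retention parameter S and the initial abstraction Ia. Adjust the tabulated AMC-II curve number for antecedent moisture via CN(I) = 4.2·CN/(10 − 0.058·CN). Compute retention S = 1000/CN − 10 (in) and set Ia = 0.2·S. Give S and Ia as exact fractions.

Dry (AMC I): CN(I) = 4.2·68/(10 − 0.058·68) = (1428/5)/(757/125) = 35700/757 ≈ 47.160
Max retention: S = 1000/(35700/757) − 10 = 4000/357 in (≈ 11.204 in)
Ia = 0.2·(4000/357) = 800/357 in ≈ 2.241 in

S = 4000/357 in ≈ 11.204 in; Ia = 800/357 in ≈ 2.241 in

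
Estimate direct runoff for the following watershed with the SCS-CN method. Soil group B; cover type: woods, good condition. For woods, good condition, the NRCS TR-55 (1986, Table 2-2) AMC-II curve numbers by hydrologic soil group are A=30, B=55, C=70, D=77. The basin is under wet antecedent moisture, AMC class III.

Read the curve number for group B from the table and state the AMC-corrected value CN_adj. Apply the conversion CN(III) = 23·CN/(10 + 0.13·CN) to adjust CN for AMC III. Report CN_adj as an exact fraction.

NRCS table: woods, good condition, soil group B → CN(II) = 55
CN(III) from CN(II)=55: (23·55)/(10 + 0.13·55) = 25300/343 ≈ 73.761

CN_adj = 25300/343 ≈ 73.761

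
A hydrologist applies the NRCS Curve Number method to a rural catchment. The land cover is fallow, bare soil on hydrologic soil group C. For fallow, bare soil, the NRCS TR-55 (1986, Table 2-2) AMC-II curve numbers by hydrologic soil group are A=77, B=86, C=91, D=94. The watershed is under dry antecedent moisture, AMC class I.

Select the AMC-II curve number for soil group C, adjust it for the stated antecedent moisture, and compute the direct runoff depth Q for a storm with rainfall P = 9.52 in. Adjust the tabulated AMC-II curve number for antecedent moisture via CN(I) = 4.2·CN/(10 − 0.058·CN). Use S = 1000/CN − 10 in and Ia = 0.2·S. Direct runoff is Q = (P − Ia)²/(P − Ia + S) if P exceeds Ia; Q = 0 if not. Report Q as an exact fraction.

NRCS table: fallow, bare soil, soil group C → CN(II) = 91
Dry (AMC I): CN(I) = 4.2·91/(10 − 0.058·91) = (1911/5)/(2361/500) = 63700/787 ≈ 80.940
Max retention: S = 1000/(63700/787) − 10 = 1500/637 in (≈ 2.355 in)
Initial abstraction Ia = S/5 = (1500/637)/5 = 300/637 ≈ 0.471 in
P − Ia = 9.520 − 0.471 = 144106/15925 ≈ 9.049 in (> 0, runoff occurs)
Runoff Q = (P−Ia)²/(P−Ia+S) = (9.049)²/(9.049+2.355) = 10383269618/1446037775 ≈ 7.180 in

Q = 10383269618/1446037775 in ≈ 7.180 in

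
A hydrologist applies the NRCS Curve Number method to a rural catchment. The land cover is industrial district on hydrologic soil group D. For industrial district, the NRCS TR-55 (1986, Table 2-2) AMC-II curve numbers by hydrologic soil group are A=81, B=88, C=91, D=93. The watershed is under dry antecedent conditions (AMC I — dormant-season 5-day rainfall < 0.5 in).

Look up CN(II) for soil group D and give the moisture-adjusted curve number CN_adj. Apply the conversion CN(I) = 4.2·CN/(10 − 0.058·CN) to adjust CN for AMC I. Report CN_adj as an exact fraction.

NRCS table: industrial district, soil group D → CN(II) = 93
Dry (AMC I): CN(I) = 4.2·93/(10 − 0.058·93) = (1953/5)/(2303/500) = 27900/329 ≈ 84.802

CN_adj = 27900/329 ≈ 84.802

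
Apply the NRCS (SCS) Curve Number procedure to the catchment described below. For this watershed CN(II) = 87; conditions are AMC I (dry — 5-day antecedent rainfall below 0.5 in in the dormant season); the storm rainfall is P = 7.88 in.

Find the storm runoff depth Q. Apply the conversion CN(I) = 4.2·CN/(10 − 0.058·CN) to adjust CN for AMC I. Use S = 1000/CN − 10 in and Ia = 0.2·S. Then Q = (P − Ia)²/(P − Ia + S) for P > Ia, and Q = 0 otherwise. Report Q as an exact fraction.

Adjust CN=87 to AMC I: 4.2·87/(10 − 0.058·87) → (1827/5) ÷ (2477/500) = 182700/2477 ≈ 73.759
Retention S: 1000/CN − 10 with CN=73.759 → S = 6500/1827 ≈ 3.558 in
Ia = 0.2·(6500/1827) = 1300/1827 in ≈ 0.712 in
Since P=7.880 > Ia=0.712: effective rainfall P−Ia = 327419/45675 in
Q = (327419/45675)²/((327419/45675) + 6500/1827) = (107203201561/2086205625)/(489919/45675) = 107203201561/22377050325 in ≈ 4.791 in

Q = 107203201561/22377050325 in ≈ 4.791 in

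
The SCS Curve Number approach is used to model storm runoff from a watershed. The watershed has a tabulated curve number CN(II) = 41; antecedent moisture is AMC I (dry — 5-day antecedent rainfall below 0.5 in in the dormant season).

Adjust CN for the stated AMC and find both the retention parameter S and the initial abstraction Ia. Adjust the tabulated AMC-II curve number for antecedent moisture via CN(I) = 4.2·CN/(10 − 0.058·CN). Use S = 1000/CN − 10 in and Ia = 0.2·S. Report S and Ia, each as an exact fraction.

Dry (AMC I): CN(I) = 4.2·41/(10 − 0.058·41) = (861/5)/(3811/500) = 86100/3811 ≈ 22.592
Max retention: S = 1000/(86100/3811) − 10 = 29500/861 in (≈ 34.262 in)
Ia = 0.2·(29500/861) = 5900/861 in ≈ 6.852 in

S = 29500/861 in ≈ 34.262 in; Ia = 5900/861 in ≈ 6.852 in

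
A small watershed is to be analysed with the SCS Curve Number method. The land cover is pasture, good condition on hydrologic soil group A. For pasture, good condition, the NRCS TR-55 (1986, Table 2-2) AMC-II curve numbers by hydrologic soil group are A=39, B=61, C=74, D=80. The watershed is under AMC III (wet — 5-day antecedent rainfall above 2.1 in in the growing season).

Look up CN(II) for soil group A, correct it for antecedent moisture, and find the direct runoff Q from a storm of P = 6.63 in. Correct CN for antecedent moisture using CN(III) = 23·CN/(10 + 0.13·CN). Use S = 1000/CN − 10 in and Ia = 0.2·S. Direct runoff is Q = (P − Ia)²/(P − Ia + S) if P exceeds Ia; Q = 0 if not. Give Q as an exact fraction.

Q = 223455689521/97119176700 in ≈ 2.301 in

NRCS table: pasture, good condition, soil group A → CN(II) = 39
CN(III) from CN(II)=39: (23·39)/(10 + 0.13·39) = 89700/1507 ≈ 59.522
Max retention: S = 1000/(89700/1507) − 10 = 6100/897 in (≈ 6.800 in)
Initial abstraction Ia = S/5 = (6100/897)/5 = 1220/897 ≈ 1.360 in
P − Ia = 6.630 − 1.360 = 472711/89700 ≈ 5.270 in (> 0, runoff occurs)
Q = (472711/89700)²/((472711/89700) + 6100/897) = (223455689521/8046090000)/(1082711/89700) = 223455689521/97119176700 in ≈ 2.301 in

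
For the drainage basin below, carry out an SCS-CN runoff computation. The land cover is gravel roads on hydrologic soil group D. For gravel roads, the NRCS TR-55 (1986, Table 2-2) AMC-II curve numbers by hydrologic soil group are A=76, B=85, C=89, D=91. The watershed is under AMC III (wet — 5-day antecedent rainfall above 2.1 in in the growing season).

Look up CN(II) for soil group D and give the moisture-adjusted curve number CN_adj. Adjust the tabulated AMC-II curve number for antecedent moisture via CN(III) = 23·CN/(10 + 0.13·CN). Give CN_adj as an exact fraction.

NRCS table: gravel roads, soil group D → CN(II) = 91
CN(III) from CN(II)=91: (23·91)/(10 + 0.13·91) = 209300/2183 ≈ 95.877

CN_adj = 209300/2183 ≈ 95.877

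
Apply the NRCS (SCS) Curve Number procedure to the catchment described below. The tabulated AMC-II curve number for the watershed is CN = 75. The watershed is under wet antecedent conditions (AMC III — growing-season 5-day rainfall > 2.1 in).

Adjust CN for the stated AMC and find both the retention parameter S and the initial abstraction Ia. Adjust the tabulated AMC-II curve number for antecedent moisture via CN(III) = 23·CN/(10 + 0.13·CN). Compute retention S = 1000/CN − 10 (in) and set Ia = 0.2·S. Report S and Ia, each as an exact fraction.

S = 100/69 in ≈ 1.449 in; Ia = 20/69 in ≈ 0.290 in

Adjust CN=75 to AMC III: 23·75/(10 + 0.13·75) → 1725 ÷ (79/4) = 6900/79 ≈ 87.342
Retention S: 1000/CN − 10 with CN=87.342 → S = 100/69 ≈ 1.449 in
Ia = 0.2S: 0.2·1.449 = 0.290 in (exactly 20/69)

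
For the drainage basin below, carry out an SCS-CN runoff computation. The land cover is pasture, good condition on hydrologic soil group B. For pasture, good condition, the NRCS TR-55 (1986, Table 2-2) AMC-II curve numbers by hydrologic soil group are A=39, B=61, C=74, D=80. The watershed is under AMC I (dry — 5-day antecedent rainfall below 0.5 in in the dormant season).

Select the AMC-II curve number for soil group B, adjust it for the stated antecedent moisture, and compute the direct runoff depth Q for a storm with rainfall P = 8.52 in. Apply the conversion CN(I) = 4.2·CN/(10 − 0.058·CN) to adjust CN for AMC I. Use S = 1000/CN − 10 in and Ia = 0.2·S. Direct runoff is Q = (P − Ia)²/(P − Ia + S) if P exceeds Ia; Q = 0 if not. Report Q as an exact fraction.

Q = 3416519401/2358651925 in ≈ 1.449 in

NRCS table: pasture, good condition, soil group B → CN(II) = 61
Adjust CN=61 to AMC I: 4.2·61/(10 − 0.058·61) → (1281/5) ÷ (3231/500) = 42700/1077 ≈ 39.647
S = 1000/(42700/1077) − 10 = 6500/427 in ≈ 15.222 in
Ia = 0.2S: 0.2·15.222 = 3.044 in (exactly 1300/427)
Since P=8.520 > Ia=3.044: effective rainfall P−Ia = 58451/10675 in
Q = (58451/10675)²/((58451/10675) + 6500/427) = (3416519401/113955625)/(220951/10675) = 3416519401/2358651925 in ≈ 1.449 in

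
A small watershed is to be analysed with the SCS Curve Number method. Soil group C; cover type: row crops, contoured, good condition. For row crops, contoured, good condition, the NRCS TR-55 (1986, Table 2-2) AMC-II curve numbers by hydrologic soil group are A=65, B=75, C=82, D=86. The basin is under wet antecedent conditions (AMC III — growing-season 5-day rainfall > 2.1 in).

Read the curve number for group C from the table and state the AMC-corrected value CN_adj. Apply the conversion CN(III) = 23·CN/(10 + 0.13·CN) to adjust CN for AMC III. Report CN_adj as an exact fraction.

CN_adj = 94300/1033 ≈ 91.288

NRCS table: row crops, contoured, good condition, soil group C → CN(II) = 82
Wet (AMC III): CN(III) = 23·82/(10 + 0.13·82) = 1886/(1033/50) = 94300/1033 ≈ 91.288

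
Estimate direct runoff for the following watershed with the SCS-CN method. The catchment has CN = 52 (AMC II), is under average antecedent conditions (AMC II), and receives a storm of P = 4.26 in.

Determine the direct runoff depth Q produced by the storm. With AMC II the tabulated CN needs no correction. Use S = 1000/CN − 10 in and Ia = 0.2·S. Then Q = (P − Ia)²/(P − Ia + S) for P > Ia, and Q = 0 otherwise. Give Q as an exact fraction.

Average conditions: CN = 52 (no AMC adjustment).
Max retention: S = 1000/52 − 10 = 120/13 in (≈ 9.231 in)
Initial abstraction Ia = S/5 = (120/13)/5 = 24/13 ≈ 1.846 in
Since P=4.260 > Ia=1.846: effective rainfall P−Ia = 1569/650 in
Q = (1569/650)²/((1569/650) + 120/13) = (2461761/422500)/(7569/650) = 273529/546650 in ≈ 0.500 in

Q = 273529/546650 in ≈ 0.500 in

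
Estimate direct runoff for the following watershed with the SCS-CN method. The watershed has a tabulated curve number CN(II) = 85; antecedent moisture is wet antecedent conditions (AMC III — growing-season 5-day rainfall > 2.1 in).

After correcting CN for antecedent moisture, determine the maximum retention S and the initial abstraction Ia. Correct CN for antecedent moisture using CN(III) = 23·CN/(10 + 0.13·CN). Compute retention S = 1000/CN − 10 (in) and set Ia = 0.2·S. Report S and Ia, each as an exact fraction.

Adjust CN=85 to AMC III: 23·85/(10 + 0.13·85) → 1955 ÷ (421/20) = 39100/421 ≈ 92.874
Max retention: S = 1000/(39100/421) − 10 = 300/391 in (≈ 0.767 in)
Ia = 0.2·(300/391) = 60/391 in ≈ 0.153 in

S = 300/391 in ≈ 0.767 in; Ia = 60/391 in ≈ 0.153 in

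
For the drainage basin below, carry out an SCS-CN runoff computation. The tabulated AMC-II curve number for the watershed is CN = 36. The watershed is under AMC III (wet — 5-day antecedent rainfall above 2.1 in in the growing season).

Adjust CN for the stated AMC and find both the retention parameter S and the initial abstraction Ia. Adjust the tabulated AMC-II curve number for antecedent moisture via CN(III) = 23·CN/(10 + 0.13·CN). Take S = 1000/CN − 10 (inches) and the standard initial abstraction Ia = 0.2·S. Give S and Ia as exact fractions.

S = 1600/207 in ≈ 7.729 in; Ia = 320/207 in ≈ 1.546 in

Adjust CN=36 to AMC III: 23·36/(10 + 0.13·36) → 828 ÷ (367/25) = 20700/367 ≈ 56.403
Max retention: S = 1000/(20700/367) − 10 = 1600/207 in (≈ 7.729 in)
Ia = 0.2S: 0.2·7.729 = 1.546 in (exactly 320/207)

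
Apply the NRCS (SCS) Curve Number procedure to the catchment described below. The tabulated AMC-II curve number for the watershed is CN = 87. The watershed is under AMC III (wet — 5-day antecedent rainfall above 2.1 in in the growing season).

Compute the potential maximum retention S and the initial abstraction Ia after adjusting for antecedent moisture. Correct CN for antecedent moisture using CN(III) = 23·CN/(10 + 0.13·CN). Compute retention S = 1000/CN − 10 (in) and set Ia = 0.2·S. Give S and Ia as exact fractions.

Wet (AMC III): CN(III) = 23·87/(10 + 0.13·87) = 2001/(2131/100) = 200100/2131 ≈ 93.900
S = 1000/(200100/2131) − 10 = 1300/2001 in ≈ 0.650 in
Ia = 0.2·(1300/2001) = 260/2001 in ≈ 0.130 in

S = 1300/2001 in ≈ 0.650 in; Ia = 260/2001 in ≈ 0.130 in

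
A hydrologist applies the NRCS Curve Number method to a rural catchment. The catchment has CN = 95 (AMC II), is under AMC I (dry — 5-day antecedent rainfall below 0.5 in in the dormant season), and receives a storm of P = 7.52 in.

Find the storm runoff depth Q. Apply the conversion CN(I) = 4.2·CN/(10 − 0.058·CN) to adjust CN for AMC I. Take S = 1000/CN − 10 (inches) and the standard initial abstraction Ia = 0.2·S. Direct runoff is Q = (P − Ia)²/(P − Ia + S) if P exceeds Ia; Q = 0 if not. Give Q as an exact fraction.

Dry (AMC I): CN(I) = 4.2·95/(10 − 0.058·95) = 399/(449/100) = 39900/449 ≈ 88.864
Retention S: 1000/CN − 10 with CN=88.864 → S = 500/399 ≈ 1.253 in
Initial abstraction Ia = S/5 = (500/399)/5 = 100/399 ≈ 0.251 in
Excess rainfall: 7.520 − 0.251 = 7.269 in; P > Ia so Q > 0
Q = (72512/9975)²/((72512/9975) + 500/399) = (5257990144/99500625)/(85012/9975) = 1314497536/211998675 in ≈ 6.200 in

Q = 1314497536/211998675 in ≈ 6.200 in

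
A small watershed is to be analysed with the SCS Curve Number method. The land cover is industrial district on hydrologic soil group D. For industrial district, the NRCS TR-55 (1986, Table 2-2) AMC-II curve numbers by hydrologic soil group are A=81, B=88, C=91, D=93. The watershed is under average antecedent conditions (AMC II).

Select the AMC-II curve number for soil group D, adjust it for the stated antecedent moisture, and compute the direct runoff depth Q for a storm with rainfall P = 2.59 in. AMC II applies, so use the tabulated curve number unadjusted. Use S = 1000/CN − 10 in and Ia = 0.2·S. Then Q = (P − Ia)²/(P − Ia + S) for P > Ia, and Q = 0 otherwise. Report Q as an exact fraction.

Q = 73528567/39441300 in ≈ 1.864 in

NRCS table: industrial district, soil group D → CN(II) = 93
CN(II) = 93; AMC II needs no correction.
Max retention: S = 1000/93 − 10 = 70/93 in (≈ 0.753 in)
Ia = 0.2S: 0.2·0.753 = 0.151 in (exactly 14/93)
P − Ia = 2.590 − 0.151 = 22687/9300 ≈ 2.439 in (> 0, runoff occurs)
Runoff Q = (P−Ia)²/(P−Ia+S) = (2.439)²/(2.439+0.753) = 73528567/39441300 ≈ 1.864 in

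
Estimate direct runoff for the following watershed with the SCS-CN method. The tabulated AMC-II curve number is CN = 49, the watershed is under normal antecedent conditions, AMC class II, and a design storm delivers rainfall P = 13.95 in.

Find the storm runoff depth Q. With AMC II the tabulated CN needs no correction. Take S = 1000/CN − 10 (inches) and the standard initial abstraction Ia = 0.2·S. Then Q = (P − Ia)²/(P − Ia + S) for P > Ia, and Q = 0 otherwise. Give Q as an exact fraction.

Q = 45093387/7131460 in ≈ 6.323 in

CN(II) = 49; AMC II needs no correction.
Max retention: S = 1000/49 − 10 = 510/49 in (≈ 10.408 in)
Ia = 0.2·(510/49) = 102/49 in ≈ 2.082 in
Since P=13.950 > Ia=2.082: effective rainfall P−Ia = 11631/980 in
Q = (11631/980)²/((11631/980) + 510/49) = (135280161/960400)/(21831/980) = 45093387/7131460 in ≈ 6.323 in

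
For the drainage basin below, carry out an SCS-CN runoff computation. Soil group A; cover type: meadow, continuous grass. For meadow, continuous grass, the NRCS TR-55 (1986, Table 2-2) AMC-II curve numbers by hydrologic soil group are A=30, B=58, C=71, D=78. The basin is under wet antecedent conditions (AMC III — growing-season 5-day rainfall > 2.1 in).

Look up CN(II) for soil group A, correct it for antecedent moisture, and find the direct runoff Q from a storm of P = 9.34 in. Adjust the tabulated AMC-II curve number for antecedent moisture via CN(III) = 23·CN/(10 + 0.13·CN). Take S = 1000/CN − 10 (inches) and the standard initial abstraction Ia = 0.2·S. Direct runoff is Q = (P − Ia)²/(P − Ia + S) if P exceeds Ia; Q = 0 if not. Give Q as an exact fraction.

NRCS table: meadow, continuous grass, soil group A → CN(II) = 30
Adjust CN=30 to AMC III: 23·30/(10 + 0.13·30) → 690 ÷ (139/10) = 6900/139 ≈ 49.640
Retention S: 1000/CN − 10 with CN=49.640 → S = 700/69 ≈ 10.145 in
Ia = 0.2·(700/69) = 140/69 in ≈ 2.029 in
Excess rainfall: 9.340 − 2.029 = 7.311 in; P > Ia so Q > 0
Q: (25223/3450)² ÷ (60223/3450) = 636199729/207769350 in (≈ 3.062 in)

Q = 636199729/207769350 in ≈ 3.062 in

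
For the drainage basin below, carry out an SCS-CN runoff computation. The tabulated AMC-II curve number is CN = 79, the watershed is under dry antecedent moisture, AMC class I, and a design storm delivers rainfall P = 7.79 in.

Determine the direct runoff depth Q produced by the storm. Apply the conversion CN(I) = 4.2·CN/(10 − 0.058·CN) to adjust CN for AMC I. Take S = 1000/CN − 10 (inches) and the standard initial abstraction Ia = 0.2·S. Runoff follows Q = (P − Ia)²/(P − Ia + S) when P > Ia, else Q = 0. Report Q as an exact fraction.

CN(I) from CN(II)=79: (4.2·79)/(10 − 0.058·79) = 7900/129 ≈ 61.240
Retention S: 1000/CN − 10 with CN=61.240 → S = 500/79 ≈ 6.329 in
Initial abstraction Ia = S/5 = (500/79)/5 = 100/79 ≈ 1.266 in
Excess rainfall: 7.790 − 1.266 = 6.524 in; P > Ia so Q > 0
Q = (51541/7900)²/((51541/7900) + 500/79) = (2656474681/62410000)/(101541/7900) = 2656474681/802173900 in ≈ 3.312 in

Q = 2656474681/802173900 in ≈ 3.312 in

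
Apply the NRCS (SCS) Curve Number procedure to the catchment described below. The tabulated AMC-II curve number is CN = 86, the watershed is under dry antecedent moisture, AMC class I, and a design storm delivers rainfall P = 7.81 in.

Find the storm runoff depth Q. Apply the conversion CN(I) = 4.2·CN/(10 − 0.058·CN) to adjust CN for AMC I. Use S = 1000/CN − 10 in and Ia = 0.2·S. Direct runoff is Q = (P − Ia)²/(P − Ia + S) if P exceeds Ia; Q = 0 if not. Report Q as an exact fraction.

Q = 8235381001/1815662100 in ≈ 4.536 in

Dry (AMC I): CN(I) = 4.2·86/(10 − 0.058·86) = (1806/5)/(1253/250) = 12900/179 ≈ 72.067
Retention S: 1000/CN − 10 with CN=72.067 → S = 500/129 ≈ 3.876 in
Ia = 0.2·(500/129) = 100/129 in ≈ 0.775 in
Since P=7.810 > Ia=0.775: effective rainfall P−Ia = 90749/12900 in
Q = (90749/12900)²/((90749/12900) + 500/129) = (8235381001/166410000)/(140749/12900) = 8235381001/1815662100 in ≈ 4.536 in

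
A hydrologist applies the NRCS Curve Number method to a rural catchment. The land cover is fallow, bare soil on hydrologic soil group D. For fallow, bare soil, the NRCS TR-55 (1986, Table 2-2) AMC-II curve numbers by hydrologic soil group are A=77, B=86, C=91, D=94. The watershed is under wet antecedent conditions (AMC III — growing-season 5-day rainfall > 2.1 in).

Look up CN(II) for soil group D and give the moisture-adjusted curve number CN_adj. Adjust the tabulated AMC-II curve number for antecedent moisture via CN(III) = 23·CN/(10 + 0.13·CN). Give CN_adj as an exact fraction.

CN_adj = 108100/1111 ≈ 97.300

NRCS table: fallow, bare soil, soil group D → CN(II) = 94
Wet (AMC III): CN(III) = 23·94/(10 + 0.13·94) = 2162/(1111/50) = 108100/1111 ≈ 97.300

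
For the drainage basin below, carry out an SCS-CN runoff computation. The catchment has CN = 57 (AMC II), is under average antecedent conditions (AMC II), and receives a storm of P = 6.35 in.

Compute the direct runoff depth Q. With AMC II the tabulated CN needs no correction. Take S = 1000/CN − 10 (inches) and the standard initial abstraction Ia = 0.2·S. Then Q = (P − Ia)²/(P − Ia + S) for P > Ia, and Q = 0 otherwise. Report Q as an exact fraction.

Q = 30459361/16095660 in ≈ 1.892 in

CN(II) = 57; AMC II needs no correction.
Retention S: 1000/CN − 10 with CN=57.000 → S = 430/57 ≈ 7.544 in
Initial abstraction Ia = S/5 = (430/57)/5 = 86/57 ≈ 1.509 in
Excess rainfall: 6.350 − 1.509 = 4.841 in; P > Ia so Q > 0
Q: (5519/1140)² ÷ (14119/1140) = 30459361/16095660 in (≈ 1.892 in)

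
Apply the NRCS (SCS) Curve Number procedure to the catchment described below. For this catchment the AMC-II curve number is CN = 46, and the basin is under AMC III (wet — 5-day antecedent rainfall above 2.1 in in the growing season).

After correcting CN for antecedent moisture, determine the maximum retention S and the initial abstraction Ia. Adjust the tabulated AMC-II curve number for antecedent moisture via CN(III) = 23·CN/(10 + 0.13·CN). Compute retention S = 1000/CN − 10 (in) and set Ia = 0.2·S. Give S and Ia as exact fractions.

S = 2700/529 in ≈ 5.104 in; Ia = 540/529 in ≈ 1.021 in

Adjust CN=46 to AMC III: 23·46/(10 + 0.13·46) → 1058 ÷ (799/50) = 52900/799 ≈ 66.208
Max retention: S = 1000/(52900/799) − 10 = 2700/529 in (≈ 5.104 in)
Initial abstraction Ia = S/5 = (2700/529)/5 = 540/529 ≈ 1.021 in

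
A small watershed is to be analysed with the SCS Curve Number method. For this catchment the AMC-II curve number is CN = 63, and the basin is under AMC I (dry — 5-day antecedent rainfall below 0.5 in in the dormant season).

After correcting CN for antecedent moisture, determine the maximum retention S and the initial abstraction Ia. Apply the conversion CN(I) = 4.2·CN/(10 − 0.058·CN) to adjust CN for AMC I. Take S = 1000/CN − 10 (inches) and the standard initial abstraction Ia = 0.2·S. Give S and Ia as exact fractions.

CN(I) from CN(II)=63: (4.2·63)/(10 − 0.058·63) = 132300/3173 ≈ 41.696
Retention S: 1000/CN − 10 with CN=41.696 → S = 18500/1323 ≈ 13.983 in
Ia = 0.2S: 0.2·13.983 = 2.797 in (exactly 3700/1323)

S = 18500/1323 in ≈ 13.983 in; Ia = 3700/1323 in ≈ 2.797 in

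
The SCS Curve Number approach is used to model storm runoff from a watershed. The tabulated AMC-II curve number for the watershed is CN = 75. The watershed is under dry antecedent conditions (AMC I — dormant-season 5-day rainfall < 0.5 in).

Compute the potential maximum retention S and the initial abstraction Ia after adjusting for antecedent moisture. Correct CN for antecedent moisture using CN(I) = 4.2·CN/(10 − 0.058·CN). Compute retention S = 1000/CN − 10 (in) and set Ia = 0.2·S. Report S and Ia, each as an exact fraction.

CN(I) from CN(II)=75: (4.2·75)/(10 − 0.058·75) = 6300/113 ≈ 55.752
S = 1000/(6300/113) − 10 = 500/63 in ≈ 7.937 in
Ia = 0.2S: 0.2·7.937 = 1.587 in (exactly 100/63)

S = 500/63 in ≈ 7.937 in; Ia = 100/63 in ≈ 1.587 in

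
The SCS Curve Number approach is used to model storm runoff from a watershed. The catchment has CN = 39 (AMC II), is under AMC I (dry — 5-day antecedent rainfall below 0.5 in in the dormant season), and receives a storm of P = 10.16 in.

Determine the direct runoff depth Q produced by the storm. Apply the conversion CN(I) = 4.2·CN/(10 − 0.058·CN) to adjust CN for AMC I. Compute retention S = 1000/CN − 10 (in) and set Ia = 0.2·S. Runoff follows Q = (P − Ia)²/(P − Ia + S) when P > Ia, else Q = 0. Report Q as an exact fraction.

Q = 1541568338/8374541175 in ≈ 0.184 in

Dry (AMC I): CN(I) = 4.2·39/(10 − 0.058·39) = (819/5)/(3869/500) = 81900/3869 ≈ 21.168
S = 1000/(81900/3869) − 10 = 30500/819 in ≈ 37.241 in
Ia = 0.2·(30500/819) = 6100/819 in ≈ 7.448 in
P − Ia = 10.160 − 7.448 = 55526/20475 ≈ 2.712 in (> 0, runoff occurs)
Runoff Q = (P−Ia)²/(P−Ia+S) = (2.712)²/(2.712+37.241) = 1541568338/8374541175 ≈ 0.184 in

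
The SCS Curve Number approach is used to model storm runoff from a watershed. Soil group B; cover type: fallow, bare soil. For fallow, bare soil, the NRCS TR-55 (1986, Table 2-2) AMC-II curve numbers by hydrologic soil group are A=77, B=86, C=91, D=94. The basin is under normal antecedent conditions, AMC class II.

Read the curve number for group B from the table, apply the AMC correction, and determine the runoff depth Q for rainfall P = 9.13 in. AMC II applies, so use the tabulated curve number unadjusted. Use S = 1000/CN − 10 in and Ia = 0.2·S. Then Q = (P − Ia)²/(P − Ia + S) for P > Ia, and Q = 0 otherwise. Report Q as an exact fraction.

NRCS table: fallow, bare soil, soil group B → CN(II) = 86
CN(II) = 86; AMC II needs no correction.
Max retention: S = 1000/86 − 10 = 70/43 in (≈ 1.628 in)
Initial abstraction Ia = S/5 = (70/43)/5 = 14/43 ≈ 0.326 in
Excess rainfall: 9.130 − 0.326 = 8.804 in; P > Ia so Q > 0
Q: (37859/4300)² ÷ (44859/4300) = 1433303881/192893700 in (≈ 7.431 in)

Q = 1433303881/192893700 in ≈ 7.431 in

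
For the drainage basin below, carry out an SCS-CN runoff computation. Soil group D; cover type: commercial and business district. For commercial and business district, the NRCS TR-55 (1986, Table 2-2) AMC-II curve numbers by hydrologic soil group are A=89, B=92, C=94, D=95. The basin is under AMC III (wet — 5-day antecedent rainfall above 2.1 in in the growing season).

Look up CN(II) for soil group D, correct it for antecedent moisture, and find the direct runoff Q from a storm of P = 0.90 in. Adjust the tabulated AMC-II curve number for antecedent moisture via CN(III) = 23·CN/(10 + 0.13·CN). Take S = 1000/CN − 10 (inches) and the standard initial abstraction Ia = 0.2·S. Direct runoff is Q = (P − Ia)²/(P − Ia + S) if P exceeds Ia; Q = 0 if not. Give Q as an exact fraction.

NRCS table: commercial and business district, soil group D → CN(II) = 95
CN(III) from CN(II)=95: (23·95)/(10 + 0.13·95) = 43700/447 ≈ 97.763
Retention S: 1000/CN − 10 with CN=97.763 → S = 100/437 ≈ 0.229 in
Initial abstraction Ia = S/5 = (100/437)/5 = 20/437 ≈ 0.046 in
Since P=0.900 > Ia=0.046: effective rainfall P−Ia = 3733/4370 in
Q: (3733/4370)² ÷ (4733/4370) = 13935289/20683210 in (≈ 0.674 in)

Q = 13935289/20683210 in ≈ 0.674 in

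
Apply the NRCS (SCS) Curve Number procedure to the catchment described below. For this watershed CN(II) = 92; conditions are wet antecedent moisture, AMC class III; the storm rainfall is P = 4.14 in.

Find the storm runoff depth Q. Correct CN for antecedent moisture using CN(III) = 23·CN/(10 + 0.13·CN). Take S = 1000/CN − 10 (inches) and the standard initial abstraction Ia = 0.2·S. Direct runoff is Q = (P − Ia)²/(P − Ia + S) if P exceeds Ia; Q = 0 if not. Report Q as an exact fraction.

CN(III) from CN(II)=92: (23·92)/(10 + 0.13·92) = 52900/549 ≈ 96.357
Max retention: S = 1000/(52900/549) − 10 = 200/529 in (≈ 0.378 in)
Initial abstraction Ia = S/5 = (200/529)/5 = 40/529 ≈ 0.076 in
Excess rainfall: 4.140 − 0.076 = 4.064 in; P > Ia so Q > 0
Q = (107503/26450)²/((107503/26450) + 200/529) = (11556895009/699602500)/(117503/26450) = 11556895009/3107954350 in ≈ 3.718 in

Q = 11556895009/3107954350 in ≈ 3.718 in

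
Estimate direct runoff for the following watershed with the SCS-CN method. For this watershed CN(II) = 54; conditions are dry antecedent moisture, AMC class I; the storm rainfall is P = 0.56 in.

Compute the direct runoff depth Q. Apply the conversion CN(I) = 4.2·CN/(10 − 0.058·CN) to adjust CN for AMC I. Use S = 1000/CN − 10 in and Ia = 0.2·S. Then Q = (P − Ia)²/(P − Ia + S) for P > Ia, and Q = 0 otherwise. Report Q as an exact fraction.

Adjust CN=54 to AMC I: 4.2·54/(10 − 0.058·54) → (1134/5) ÷ (1717/250) = 56700/1717 ≈ 33.023
Max retention: S = 1000/(56700/1717) − 10 = 11500/567 in (≈ 20.282 in)
Initial abstraction Ia = S/5 = (11500/567)/5 = 2300/567 ≈ 4.056 in
P = 0.560 ≤ Ia = 4.056 in: entire storm abstracted, Q = 0.

Q = 0 in ≈ 0.000 in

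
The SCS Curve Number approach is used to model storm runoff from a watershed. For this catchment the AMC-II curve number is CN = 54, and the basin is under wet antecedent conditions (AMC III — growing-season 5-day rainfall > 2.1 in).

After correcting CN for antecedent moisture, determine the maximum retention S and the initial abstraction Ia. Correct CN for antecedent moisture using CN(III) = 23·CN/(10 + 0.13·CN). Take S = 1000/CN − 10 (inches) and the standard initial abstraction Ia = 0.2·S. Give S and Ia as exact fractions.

Wet (AMC III): CN(III) = 23·54/(10 + 0.13·54) = 1242/(851/50) = 2700/37 ≈ 72.973
Max retention: S = 1000/(2700/37) − 10 = 100/27 in (≈ 3.704 in)
Ia = 0.2S: 0.2·3.704 = 0.741 in (exactly 20/27)

S = 100/27 in ≈ 3.704 in; Ia = 20/27 in ≈ 0.741 in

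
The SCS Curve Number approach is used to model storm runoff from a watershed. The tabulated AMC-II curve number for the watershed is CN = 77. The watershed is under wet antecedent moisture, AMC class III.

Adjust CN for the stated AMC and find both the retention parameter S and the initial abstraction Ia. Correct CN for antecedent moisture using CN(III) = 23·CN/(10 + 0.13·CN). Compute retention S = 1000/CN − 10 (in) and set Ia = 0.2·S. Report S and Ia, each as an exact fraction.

CN(III) from CN(II)=77: (23·77)/(10 + 0.13·77) = 7700/87 ≈ 88.506
Retention S: 1000/CN − 10 with CN=88.506 → S = 100/77 ≈ 1.299 in
Ia = 0.2·(100/77) = 20/77 in ≈ 0.260 in

S = 100/77 in ≈ 1.299 in; Ia = 20/77 in ≈ 0.260 in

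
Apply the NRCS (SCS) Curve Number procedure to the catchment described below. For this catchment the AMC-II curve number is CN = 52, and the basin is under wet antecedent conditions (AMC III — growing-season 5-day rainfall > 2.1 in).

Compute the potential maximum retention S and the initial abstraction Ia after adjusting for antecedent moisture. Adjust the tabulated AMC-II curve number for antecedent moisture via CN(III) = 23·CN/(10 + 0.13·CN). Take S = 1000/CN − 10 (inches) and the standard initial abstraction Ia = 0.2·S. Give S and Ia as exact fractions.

CN(III) from CN(II)=52: (23·52)/(10 + 0.13·52) = 29900/419 ≈ 71.360
Max retention: S = 1000/(29900/419) − 10 = 1200/299 in (≈ 4.013 in)
Ia = 0.2·(1200/299) = 240/299 in ≈ 0.803 in

S = 1200/299 in ≈ 4.013 in; Ia = 240/299 in ≈ 0.803 in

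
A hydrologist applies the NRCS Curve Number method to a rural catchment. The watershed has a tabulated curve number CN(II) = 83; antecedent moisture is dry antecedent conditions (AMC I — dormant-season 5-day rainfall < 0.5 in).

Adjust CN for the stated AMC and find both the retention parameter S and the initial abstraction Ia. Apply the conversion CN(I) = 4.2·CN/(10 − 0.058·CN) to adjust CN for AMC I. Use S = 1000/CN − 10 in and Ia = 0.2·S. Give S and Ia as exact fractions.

CN(I) from CN(II)=83: (4.2·83)/(10 − 0.058·83) = 174300/2593 ≈ 67.219
Max retention: S = 1000/(174300/2593) − 10 = 8500/1743 in (≈ 4.877 in)
Ia = 0.2S: 0.2·4.877 = 0.975 in (exactly 1700/1743)

S = 8500/1743 in ≈ 4.877 in; Ia = 1700/1743 in ≈ 0.975 in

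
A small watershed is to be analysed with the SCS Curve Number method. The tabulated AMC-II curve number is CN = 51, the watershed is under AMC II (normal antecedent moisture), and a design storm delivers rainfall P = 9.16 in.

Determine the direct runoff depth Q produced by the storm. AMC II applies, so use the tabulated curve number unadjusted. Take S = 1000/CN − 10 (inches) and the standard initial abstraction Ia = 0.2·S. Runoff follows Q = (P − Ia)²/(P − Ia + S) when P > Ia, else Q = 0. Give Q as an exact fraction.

CN(II) = 51; AMC II needs no correction.
Retention S: 1000/CN − 10 with CN=51.000 → S = 490/51 ≈ 9.608 in
Initial abstraction Ia = S/5 = (490/51)/5 = 98/51 ≈ 1.922 in
Excess rainfall: 9.160 − 1.922 = 7.238 in; P > Ia so Q > 0
Q = (9229/1275)²/((9229/1275) + 490/51) = (85174441/1625625)/(21479/1275) = 85174441/27385725 in ≈ 3.110 in

Q = 85174441/27385725 in ≈ 3.110 in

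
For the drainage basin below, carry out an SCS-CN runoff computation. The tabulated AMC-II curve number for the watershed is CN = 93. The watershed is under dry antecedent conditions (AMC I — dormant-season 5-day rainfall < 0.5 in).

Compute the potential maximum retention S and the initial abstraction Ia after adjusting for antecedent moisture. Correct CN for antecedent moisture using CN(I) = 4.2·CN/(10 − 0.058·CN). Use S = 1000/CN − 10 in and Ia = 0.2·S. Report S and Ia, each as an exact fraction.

S = 500/279 in ≈ 1.792 in; Ia = 100/279 in ≈ 0.358 in

CN(I) from CN(II)=93: (4.2·93)/(10 − 0.058·93) = 27900/329 ≈ 84.802
S = 1000/(27900/329) − 10 = 500/279 in ≈ 1.792 in
Ia = 0.2S: 0.2·1.792 = 0.358 in (exactly 100/279)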